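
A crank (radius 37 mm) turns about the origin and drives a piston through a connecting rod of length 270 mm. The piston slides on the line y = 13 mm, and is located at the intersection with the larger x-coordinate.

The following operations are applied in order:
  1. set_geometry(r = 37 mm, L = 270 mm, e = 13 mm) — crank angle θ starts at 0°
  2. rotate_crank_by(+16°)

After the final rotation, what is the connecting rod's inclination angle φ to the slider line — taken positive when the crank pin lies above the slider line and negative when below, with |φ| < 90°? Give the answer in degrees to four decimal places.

-0.5945

set_geometry: r = 37 mm, L = 270 mm, e = 13 mm; θ ← 0°
rotate_crank_by(+16°): θ ← 0° +16° = 16°
crank pin P = (r cos θ, r sin θ) = (35.566683, 10.198582)
h = r sin θ − e = 10.198582 − 13 = -2.801418
sin φ = h / L = -2.801418 / 270 = -0.01037562
φ = arcsin(-0.01037562) = -0.594490°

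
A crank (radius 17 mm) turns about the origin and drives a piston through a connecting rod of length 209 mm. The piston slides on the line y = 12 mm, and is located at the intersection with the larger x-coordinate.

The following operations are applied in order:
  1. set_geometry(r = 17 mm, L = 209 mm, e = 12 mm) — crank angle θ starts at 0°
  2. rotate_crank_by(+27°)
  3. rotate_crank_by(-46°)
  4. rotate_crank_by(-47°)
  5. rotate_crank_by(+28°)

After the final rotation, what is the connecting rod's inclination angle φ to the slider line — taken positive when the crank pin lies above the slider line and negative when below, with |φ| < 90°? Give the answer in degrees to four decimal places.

set_geometry: r = 17 mm, L = 209 mm, e = 12 mm; θ ← 0°
rotate_crank_by(+27°): θ ← 0° +27° = 27°
rotate_crank_by(-46°): θ ← 27° -46° = -19°
rotate_crank_by(-47°): θ ← -19° -47° = -66°
rotate_crank_by(+28°): θ ← -66° +28° = -38°
crank pin P = (r cos θ, r sin θ) = (13.396183, -10.466245)
h = r sin θ − e = -10.466245 − 12 = -22.466245
sin φ = h / L = -22.466245 / 209 = -0.10749400
φ = arcsin(-0.10749400) = -6.170875°

-6.1709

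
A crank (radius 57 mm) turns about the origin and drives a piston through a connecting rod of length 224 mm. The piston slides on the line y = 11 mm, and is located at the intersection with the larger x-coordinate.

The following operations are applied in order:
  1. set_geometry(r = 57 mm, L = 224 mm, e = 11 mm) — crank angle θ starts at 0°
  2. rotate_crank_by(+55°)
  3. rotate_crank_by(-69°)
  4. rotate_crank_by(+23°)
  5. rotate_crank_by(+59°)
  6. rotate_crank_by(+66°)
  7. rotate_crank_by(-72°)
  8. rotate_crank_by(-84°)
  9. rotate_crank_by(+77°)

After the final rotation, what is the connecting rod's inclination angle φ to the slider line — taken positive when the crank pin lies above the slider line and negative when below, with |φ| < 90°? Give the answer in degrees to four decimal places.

set_geometry: r = 57 mm, L = 224 mm, e = 11 mm; θ ← 0°
rotate_crank_by(+55°): θ ← 0° +55° = 55°
rotate_crank_by(-69°): θ ← 55° -69° = -14°
rotate_crank_by(+23°): θ ← -14° +23° = 9°
rotate_crank_by(+59°): θ ← 9° +59° = 68°
rotate_crank_by(+66°): θ ← 68° +66° = 134°
rotate_crank_by(-72°): θ ← 134° -72° = 62°
rotate_crank_by(-84°): θ ← 62° -84° = -22°
rotate_crank_by(+77°): θ ← -22° +77° = 55°
crank pin P = (r cos θ, r sin θ) = (32.693857, 46.691667)
h = r sin θ − e = 46.691667 − 11 = 35.691667
sin φ = h / L = 35.691667 / 224 = 0.15933780
φ = arcsin(0.15933780) = 9.168462°

9.1685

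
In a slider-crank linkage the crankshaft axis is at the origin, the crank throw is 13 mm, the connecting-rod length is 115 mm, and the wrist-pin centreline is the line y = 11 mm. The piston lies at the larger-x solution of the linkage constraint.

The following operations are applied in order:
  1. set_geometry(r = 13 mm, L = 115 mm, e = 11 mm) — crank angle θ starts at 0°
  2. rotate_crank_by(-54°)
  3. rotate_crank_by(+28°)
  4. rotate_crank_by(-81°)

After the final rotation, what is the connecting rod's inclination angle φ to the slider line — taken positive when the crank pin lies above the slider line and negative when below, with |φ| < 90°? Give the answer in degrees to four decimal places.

-11.7567

set_geometry: r = 13 mm, L = 115 mm, e = 11 mm; θ ← 0°
rotate_crank_by(-54°): θ ← 0° -54° = -54°
rotate_crank_by(+28°): θ ← -54° +28° = -26°
rotate_crank_by(-81°): θ ← -26° -81° = -107°
crank pin P = (r cos θ, r sin θ) = (-3.800832, -12.431962)
h = r sin θ − e = -12.431962 − 11 = -23.431962
sin φ = h / L = -23.431962 / 115 = -0.20375619
φ = arcsin(-0.20375619) = -11.756697°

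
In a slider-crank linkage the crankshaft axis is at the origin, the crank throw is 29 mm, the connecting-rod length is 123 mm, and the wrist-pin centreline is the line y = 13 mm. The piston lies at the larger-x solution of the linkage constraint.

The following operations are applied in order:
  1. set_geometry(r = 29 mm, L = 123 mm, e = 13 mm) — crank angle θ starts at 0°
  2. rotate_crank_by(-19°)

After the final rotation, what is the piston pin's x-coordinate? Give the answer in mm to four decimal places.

set_geometry: r = 29 mm, L = 123 mm, e = 13 mm; θ ← 0°
rotate_crank_by(-19°): θ ← 0° -19° = -19°
crank pin P = (r cos θ, r sin θ) = (27.420039, -9.441476)
h = r sin θ − e = -9.441476 − 13 = -22.441476
x = r cos θ + √(L² − h²) = 27.420039 + √(15129.0 − 503.6199) = 27.420039 + 120.935438 = 148.355477

148.3555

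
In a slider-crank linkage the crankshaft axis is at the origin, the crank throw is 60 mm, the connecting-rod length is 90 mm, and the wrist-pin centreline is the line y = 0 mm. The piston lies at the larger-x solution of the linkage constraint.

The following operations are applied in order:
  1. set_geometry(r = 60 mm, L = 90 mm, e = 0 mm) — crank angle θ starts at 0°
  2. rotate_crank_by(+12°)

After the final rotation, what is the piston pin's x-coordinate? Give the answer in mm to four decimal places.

147.8201

set_geometry: r = 60 mm, L = 90 mm, e = 0 mm; θ ← 0°
rotate_crank_by(+12°): θ ← 0° +12° = 12°
crank pin P = (r cos θ, r sin θ) = (58.688856, 12.474701)
h = r sin θ − e = 12.474701 − 0 = 12.474701
x = r cos θ + √(L² − h²) = 58.688856 + √(8100.0 − 155.6182) = 58.688856 + 89.131262 = 147.820118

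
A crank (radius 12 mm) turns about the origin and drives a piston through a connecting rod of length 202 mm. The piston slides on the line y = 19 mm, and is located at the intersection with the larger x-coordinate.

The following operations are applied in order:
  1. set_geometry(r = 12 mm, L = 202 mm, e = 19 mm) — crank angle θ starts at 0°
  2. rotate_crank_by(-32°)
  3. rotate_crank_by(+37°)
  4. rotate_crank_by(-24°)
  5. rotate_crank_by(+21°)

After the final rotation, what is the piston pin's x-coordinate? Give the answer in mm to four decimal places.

213.1363

set_geometry: r = 12 mm, L = 202 mm, e = 19 mm; θ ← 0°
rotate_crank_by(-32°): θ ← 0° -32° = -32°
rotate_crank_by(+37°): θ ← -32° +37° = 5°
rotate_crank_by(-24°): θ ← 5° -24° = -19°
rotate_crank_by(+21°): θ ← -19° +21° = 2°
crank pin P = (r cos θ, r sin θ) = (11.992690, 0.418794)
h = r sin θ − e = 0.418794 − 19 = -18.581206
x = r cos θ + √(L² − h²) = 11.992690 + √(40804.0 − 345.2612) = 11.992690 + 201.143578 = 213.136267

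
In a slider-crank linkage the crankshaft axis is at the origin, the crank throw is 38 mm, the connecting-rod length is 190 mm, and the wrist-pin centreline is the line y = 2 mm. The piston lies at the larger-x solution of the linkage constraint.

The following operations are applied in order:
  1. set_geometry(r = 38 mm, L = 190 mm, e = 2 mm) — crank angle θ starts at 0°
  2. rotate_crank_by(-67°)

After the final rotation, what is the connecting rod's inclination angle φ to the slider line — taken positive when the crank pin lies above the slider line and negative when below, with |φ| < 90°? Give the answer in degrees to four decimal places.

set_geometry: r = 38 mm, L = 190 mm, e = 2 mm; θ ← 0°
rotate_crank_by(-67°): θ ← 0° -67° = -67°
crank pin P = (r cos θ, r sin θ) = (14.847783, -34.979184)
h = r sin θ − e = -34.979184 − 2 = -36.979184
sin φ = h / L = -36.979184 / 190 = -0.19462729
φ = arcsin(-0.19462729) = -11.222952°

-11.2230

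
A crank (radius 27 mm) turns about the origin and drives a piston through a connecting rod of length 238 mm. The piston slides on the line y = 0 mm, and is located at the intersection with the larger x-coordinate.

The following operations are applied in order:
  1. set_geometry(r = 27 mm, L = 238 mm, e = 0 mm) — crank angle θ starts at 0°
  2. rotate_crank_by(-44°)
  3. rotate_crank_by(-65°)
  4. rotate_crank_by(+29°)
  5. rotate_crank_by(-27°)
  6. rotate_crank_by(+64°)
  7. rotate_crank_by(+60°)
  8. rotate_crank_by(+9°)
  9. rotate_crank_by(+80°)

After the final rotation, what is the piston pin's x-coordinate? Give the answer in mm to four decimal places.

set_geometry: r = 27 mm, L = 238 mm, e = 0 mm; θ ← 0°
rotate_crank_by(-44°): θ ← 0° -44° = -44°
rotate_crank_by(-65°): θ ← -44° -65° = -109°
rotate_crank_by(+29°): θ ← -109° +29° = -80°
rotate_crank_by(-27°): θ ← -80° -27° = -107°
rotate_crank_by(+64°): θ ← -107° +64° = -43°
rotate_crank_by(+60°): θ ← -43° +60° = 17°
rotate_crank_by(+9°): θ ← 17° +9° = 26°
rotate_crank_by(+80°): θ ← 26° +80° = 106°
crank pin P = (r cos θ, r sin θ) = (-7.442209, 25.954066)
h = r sin θ − e = 25.954066 − 0 = 25.954066
x = r cos θ + √(L² − h²) = -7.442209 + √(56644.0 − 673.6135) = -7.442209 + 236.580613 = 229.138404

229.1384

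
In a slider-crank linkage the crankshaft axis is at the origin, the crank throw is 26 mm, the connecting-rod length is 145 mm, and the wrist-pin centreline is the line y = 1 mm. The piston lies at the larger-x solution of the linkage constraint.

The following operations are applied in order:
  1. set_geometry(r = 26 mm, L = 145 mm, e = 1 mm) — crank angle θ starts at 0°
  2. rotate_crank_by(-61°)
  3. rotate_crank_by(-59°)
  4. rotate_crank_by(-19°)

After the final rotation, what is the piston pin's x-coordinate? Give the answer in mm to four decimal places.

set_geometry: r = 26 mm, L = 145 mm, e = 1 mm; θ ← 0°
rotate_crank_by(-61°): θ ← 0° -61° = -61°
rotate_crank_by(-59°): θ ← -61° -59° = -120°
rotate_crank_by(-19°): θ ← -120° -19° = -139°
crank pin P = (r cos θ, r sin θ) = (-19.622449, -17.057535)
h = r sin θ − e = -17.057535 − 1 = -18.057535
x = r cos θ + √(L² − h²) = -19.622449 + √(21025.0 − 326.0746) = -19.622449 + 143.871211 = 124.248762

124.2488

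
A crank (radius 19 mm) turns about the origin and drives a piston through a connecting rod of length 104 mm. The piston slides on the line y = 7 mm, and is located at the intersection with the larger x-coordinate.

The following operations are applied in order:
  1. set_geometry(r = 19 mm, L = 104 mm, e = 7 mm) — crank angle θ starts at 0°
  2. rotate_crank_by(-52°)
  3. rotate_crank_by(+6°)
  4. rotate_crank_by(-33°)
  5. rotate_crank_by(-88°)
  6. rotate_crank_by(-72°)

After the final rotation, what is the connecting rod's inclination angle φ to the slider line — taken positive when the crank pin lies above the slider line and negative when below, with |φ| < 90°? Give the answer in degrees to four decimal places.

set_geometry: r = 19 mm, L = 104 mm, e = 7 mm; θ ← 0°
rotate_crank_by(-52°): θ ← 0° -52° = -52°
rotate_crank_by(+6°): θ ← -52° +6° = -46°
rotate_crank_by(-33°): θ ← -46° -33° = -79°
rotate_crank_by(-88°): θ ← -79° -88° = -167°
rotate_crank_by(-72°): θ ← -167° -72° = -239°
crank pin P = (r cos θ, r sin θ) = (-9.785723, 16.286179)
h = r sin θ − e = 16.286179 − 7 = 9.286179
sin φ = h / L = 9.286179 / 104 = 0.08929018
φ = arcsin(0.08929018) = 5.122773°

5.1228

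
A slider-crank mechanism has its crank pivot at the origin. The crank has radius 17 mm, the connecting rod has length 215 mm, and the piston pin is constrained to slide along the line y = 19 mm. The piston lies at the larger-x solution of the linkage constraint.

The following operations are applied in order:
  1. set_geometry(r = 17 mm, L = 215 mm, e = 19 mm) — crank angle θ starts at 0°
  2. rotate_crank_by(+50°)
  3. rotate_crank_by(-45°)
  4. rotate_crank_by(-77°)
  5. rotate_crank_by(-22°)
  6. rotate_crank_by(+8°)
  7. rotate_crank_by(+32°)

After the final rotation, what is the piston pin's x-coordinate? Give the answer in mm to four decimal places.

set_geometry: r = 17 mm, L = 215 mm, e = 19 mm; θ ← 0°
rotate_crank_by(+50°): θ ← 0° +50° = 50°
rotate_crank_by(-45°): θ ← 50° -45° = 5°
rotate_crank_by(-77°): θ ← 5° -77° = -72°
rotate_crank_by(-22°): θ ← -72° -22° = -94°
rotate_crank_by(+8°): θ ← -94° +8° = -86°
rotate_crank_by(+32°): θ ← -86° +32° = -54°
crank pin P = (r cos θ, r sin θ) = (9.992349, -13.753289)
h = r sin θ − e = -13.753289 − 19 = -32.753289
x = r cos θ + √(L² − h²) = 9.992349 + √(46225.0 − 1072.7779) = 9.992349 + 212.490522 = 222.482872

222.4829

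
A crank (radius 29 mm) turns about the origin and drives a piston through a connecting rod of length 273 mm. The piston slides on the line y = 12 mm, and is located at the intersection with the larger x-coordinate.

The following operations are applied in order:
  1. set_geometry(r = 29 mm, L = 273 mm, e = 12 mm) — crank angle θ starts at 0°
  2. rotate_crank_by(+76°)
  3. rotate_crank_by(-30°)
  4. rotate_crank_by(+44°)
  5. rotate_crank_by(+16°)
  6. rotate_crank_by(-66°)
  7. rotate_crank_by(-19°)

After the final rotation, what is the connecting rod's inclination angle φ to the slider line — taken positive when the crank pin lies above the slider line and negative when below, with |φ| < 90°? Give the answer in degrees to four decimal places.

-0.3373

set_geometry: r = 29 mm, L = 273 mm, e = 12 mm; θ ← 0°
rotate_crank_by(+76°): θ ← 0° +76° = 76°
rotate_crank_by(-30°): θ ← 76° -30° = 46°
rotate_crank_by(+44°): θ ← 46° +44° = 90°
rotate_crank_by(+16°): θ ← 90° +16° = 106°
rotate_crank_by(-66°): θ ← 106° -66° = 40°
rotate_crank_by(-19°): θ ← 40° -19° = 21°
crank pin P = (r cos θ, r sin θ) = (27.073832, 10.392671)
h = r sin θ − e = 10.392671 − 12 = -1.607329
sin φ = h / L = -1.607329 / 273 = -0.00588765
φ = arcsin(-0.00588765) = -0.337340°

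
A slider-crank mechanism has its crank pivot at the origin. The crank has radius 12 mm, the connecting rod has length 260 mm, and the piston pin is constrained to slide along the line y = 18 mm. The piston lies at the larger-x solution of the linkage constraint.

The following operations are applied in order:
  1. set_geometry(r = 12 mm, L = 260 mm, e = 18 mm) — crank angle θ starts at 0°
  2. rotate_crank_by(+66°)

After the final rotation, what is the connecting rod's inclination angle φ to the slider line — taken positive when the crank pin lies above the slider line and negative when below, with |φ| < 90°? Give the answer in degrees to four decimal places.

set_geometry: r = 12 mm, L = 260 mm, e = 18 mm; θ ← 0°
rotate_crank_by(+66°): θ ← 0° +66° = 66°
crank pin P = (r cos θ, r sin θ) = (4.880840, 10.962545)
h = r sin θ − e = 10.962545 − 18 = -7.037455
sin φ = h / L = -7.037455 / 260 = -0.02706713
φ = arcsin(-0.02706713) = -1.551022°

-1.5510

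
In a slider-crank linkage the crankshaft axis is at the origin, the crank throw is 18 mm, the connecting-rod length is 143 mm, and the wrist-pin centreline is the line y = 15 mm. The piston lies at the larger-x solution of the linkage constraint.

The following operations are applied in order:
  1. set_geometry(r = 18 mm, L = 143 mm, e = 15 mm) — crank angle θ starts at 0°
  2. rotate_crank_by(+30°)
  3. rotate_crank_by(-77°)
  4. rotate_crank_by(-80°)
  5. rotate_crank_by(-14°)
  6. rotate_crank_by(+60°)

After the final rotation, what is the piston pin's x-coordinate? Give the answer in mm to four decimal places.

142.0084

set_geometry: r = 18 mm, L = 143 mm, e = 15 mm; θ ← 0°
rotate_crank_by(+30°): θ ← 0° +30° = 30°
rotate_crank_by(-77°): θ ← 30° -77° = -47°
rotate_crank_by(-80°): θ ← -47° -80° = -127°
rotate_crank_by(-14°): θ ← -127° -14° = -141°
rotate_crank_by(+60°): θ ← -141° +60° = -81°
crank pin P = (r cos θ, r sin θ) = (2.815820, -17.778390)
h = r sin θ − e = -17.778390 − 15 = -32.778390
x = r cos θ + √(L² − h²) = 2.815820 + √(20449.0 − 1074.4229) = 2.815820 + 139.192590 = 142.008410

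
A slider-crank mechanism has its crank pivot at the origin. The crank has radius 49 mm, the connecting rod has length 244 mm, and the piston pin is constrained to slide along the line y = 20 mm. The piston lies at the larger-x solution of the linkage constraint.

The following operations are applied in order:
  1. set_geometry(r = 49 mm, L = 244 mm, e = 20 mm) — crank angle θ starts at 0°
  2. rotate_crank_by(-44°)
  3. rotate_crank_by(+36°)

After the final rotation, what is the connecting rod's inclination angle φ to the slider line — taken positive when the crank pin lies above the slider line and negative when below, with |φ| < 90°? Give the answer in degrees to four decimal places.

-6.3105

set_geometry: r = 49 mm, L = 244 mm, e = 20 mm; θ ← 0°
rotate_crank_by(-44°): θ ← 0° -44° = -44°
rotate_crank_by(+36°): θ ← -44° +36° = -8°
crank pin P = (r cos θ, r sin θ) = (48.523135, -6.819482)
h = r sin θ − e = -6.819482 − 20 = -26.819482
sin φ = h / L = -26.819482 / 244 = -0.10991591
φ = arcsin(-0.10991591) = -6.310468°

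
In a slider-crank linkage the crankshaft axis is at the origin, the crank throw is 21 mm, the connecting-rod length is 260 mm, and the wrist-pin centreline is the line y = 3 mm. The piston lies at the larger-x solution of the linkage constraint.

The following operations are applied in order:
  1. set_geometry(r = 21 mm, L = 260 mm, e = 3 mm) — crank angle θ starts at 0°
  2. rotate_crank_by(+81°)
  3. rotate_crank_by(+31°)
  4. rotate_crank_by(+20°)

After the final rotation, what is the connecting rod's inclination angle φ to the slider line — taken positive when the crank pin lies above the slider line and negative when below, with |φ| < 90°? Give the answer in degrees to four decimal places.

set_geometry: r = 21 mm, L = 260 mm, e = 3 mm; θ ← 0°
rotate_crank_by(+81°): θ ← 0° +81° = 81°
rotate_crank_by(+31°): θ ← 81° +31° = 112°
rotate_crank_by(+20°): θ ← 112° +20° = 132°
crank pin P = (r cos θ, r sin θ) = (-14.051743, 15.606041)
h = r sin θ − e = 15.606041 − 3 = 12.606041
sin φ = h / L = 12.606041 / 260 = 0.04848477
φ = arcsin(0.04848477) = 2.779062°

2.7791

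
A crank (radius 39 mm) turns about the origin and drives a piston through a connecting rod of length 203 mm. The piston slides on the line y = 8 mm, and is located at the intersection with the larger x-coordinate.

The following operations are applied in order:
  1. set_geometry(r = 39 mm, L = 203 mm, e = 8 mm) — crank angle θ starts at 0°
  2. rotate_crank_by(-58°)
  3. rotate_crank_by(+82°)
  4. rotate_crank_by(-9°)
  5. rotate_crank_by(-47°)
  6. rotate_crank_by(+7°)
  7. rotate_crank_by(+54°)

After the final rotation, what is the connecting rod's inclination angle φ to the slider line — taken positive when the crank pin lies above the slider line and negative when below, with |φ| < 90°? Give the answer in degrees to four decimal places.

set_geometry: r = 39 mm, L = 203 mm, e = 8 mm; θ ← 0°
rotate_crank_by(-58°): θ ← 0° -58° = -58°
rotate_crank_by(+82°): θ ← -58° +82° = 24°
rotate_crank_by(-9°): θ ← 24° -9° = 15°
rotate_crank_by(-47°): θ ← 15° -47° = -32°
rotate_crank_by(+7°): θ ← -32° +7° = -25°
rotate_crank_by(+54°): θ ← -25° +54° = 29°
crank pin P = (r cos θ, r sin θ) = (34.110169, 18.907575)
h = r sin θ − e = 18.907575 − 8 = 10.907575
sin φ = h / L = 10.907575 / 203 = 0.05373190
φ = arcsin(0.05373190) = 3.080094°

3.0801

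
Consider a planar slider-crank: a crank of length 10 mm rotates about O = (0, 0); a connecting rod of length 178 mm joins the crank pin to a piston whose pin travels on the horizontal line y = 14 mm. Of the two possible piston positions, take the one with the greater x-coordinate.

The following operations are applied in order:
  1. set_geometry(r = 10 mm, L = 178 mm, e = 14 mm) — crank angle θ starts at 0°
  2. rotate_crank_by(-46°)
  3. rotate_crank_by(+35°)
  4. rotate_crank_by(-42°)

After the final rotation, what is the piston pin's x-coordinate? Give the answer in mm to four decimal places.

set_geometry: r = 10 mm, L = 178 mm, e = 14 mm; θ ← 0°
rotate_crank_by(-46°): θ ← 0° -46° = -46°
rotate_crank_by(+35°): θ ← -46° +35° = -11°
rotate_crank_by(-42°): θ ← -11° -42° = -53°
crank pin P = (r cos θ, r sin θ) = (6.018150, -7.986355)
h = r sin θ − e = -7.986355 − 14 = -21.986355
x = r cos θ + √(L² − h²) = 6.018150 + √(31684.0 − 483.3998) = 6.018150 + 176.636916 = 182.655067

182.6551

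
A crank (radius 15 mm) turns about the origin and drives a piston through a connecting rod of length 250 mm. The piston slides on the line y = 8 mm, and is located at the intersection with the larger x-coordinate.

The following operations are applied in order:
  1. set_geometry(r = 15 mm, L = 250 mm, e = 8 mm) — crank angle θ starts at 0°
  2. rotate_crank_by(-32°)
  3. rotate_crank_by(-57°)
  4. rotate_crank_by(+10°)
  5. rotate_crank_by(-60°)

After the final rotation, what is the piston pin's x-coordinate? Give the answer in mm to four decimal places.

set_geometry: r = 15 mm, L = 250 mm, e = 8 mm; θ ← 0°
rotate_crank_by(-32°): θ ← 0° -32° = -32°
rotate_crank_by(-57°): θ ← -32° -57° = -89°
rotate_crank_by(+10°): θ ← -89° +10° = -79°
rotate_crank_by(-60°): θ ← -79° -60° = -139°
crank pin P = (r cos θ, r sin θ) = (-11.320644, -9.840885)
h = r sin θ − e = -9.840885 − 8 = -17.840885
x = r cos θ + √(L² − h²) = -11.320644 + √(62500.0 − 318.2972) = -11.320644 + 249.362593 = 238.041949

238.0419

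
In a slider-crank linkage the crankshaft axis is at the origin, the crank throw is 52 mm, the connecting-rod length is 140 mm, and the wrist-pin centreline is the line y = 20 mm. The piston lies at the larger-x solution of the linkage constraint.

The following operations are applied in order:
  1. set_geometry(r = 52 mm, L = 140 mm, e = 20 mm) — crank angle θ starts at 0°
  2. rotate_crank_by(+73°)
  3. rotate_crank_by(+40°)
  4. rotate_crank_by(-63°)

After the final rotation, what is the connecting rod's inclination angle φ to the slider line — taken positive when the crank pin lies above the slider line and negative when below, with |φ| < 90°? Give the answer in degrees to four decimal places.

set_geometry: r = 52 mm, L = 140 mm, e = 20 mm; θ ← 0°
rotate_crank_by(+73°): θ ← 0° +73° = 73°
rotate_crank_by(+40°): θ ← 73° +40° = 113°
rotate_crank_by(-63°): θ ← 113° -63° = 50°
crank pin P = (r cos θ, r sin θ) = (33.424956, 39.834311)
h = r sin θ − e = 39.834311 − 20 = 19.834311
sin φ = h / L = 19.834311 / 140 = 0.14167365
φ = arcsin(0.14167365) = 8.144705°

8.1447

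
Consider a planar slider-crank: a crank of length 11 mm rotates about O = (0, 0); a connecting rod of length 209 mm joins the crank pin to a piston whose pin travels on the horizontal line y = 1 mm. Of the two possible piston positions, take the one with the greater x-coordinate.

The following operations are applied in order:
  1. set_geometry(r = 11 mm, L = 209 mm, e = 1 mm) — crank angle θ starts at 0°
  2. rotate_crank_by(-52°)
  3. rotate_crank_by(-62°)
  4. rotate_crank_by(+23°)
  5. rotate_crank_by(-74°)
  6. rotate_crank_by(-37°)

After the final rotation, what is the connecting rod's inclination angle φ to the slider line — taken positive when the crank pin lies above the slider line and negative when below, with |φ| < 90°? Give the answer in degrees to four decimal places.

0.8555

set_geometry: r = 11 mm, L = 209 mm, e = 1 mm; θ ← 0°
rotate_crank_by(-52°): θ ← 0° -52° = -52°
rotate_crank_by(-62°): θ ← -52° -62° = -114°
rotate_crank_by(+23°): θ ← -114° +23° = -91°
rotate_crank_by(-74°): θ ← -91° -74° = -165°
rotate_crank_by(-37°): θ ← -165° -37° = -202°
crank pin P = (r cos θ, r sin θ) = (-10.199022, 4.120673)
h = r sin θ − e = 4.120673 − 1 = 3.120673
sin φ = h / L = 3.120673 / 209 = 0.01493145
φ = arcsin(0.01493145) = 0.855541°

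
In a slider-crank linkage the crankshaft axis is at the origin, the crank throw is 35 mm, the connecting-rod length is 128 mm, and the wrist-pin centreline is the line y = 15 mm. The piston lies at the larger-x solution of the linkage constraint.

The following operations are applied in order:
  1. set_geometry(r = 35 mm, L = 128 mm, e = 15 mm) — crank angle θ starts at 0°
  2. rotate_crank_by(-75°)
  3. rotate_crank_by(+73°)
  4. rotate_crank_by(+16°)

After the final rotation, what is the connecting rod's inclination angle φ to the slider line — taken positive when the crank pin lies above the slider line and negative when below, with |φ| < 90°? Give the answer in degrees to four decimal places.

-2.9255

set_geometry: r = 35 mm, L = 128 mm, e = 15 mm; θ ← 0°
rotate_crank_by(-75°): θ ← 0° -75° = -75°
rotate_crank_by(+73°): θ ← -75° +73° = -2°
rotate_crank_by(+16°): θ ← -2° +16° = 14°
crank pin P = (r cos θ, r sin θ) = (33.960350, 8.467266)
h = r sin θ − e = 8.467266 − 15 = -6.532734
sin φ = h / L = -6.532734 / 128 = -0.05103698
φ = arcsin(-0.05103698) = -2.925475°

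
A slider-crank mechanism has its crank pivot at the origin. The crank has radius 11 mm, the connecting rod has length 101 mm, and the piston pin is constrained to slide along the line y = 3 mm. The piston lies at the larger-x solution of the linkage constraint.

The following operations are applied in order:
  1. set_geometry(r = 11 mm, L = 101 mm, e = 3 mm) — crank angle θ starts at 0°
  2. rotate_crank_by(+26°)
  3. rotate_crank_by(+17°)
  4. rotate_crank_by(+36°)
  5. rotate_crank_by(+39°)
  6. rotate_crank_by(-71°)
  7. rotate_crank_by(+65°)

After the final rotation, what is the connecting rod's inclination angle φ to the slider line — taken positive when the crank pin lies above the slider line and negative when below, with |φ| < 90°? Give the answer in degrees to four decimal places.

set_geometry: r = 11 mm, L = 101 mm, e = 3 mm; θ ← 0°
rotate_crank_by(+26°): θ ← 0° +26° = 26°
rotate_crank_by(+17°): θ ← 26° +17° = 43°
rotate_crank_by(+36°): θ ← 43° +36° = 79°
rotate_crank_by(+39°): θ ← 79° +39° = 118°
rotate_crank_by(-71°): θ ← 118° -71° = 47°
rotate_crank_by(+65°): θ ← 47° +65° = 112°
crank pin P = (r cos θ, r sin θ) = (-4.120673, 10.199022)
h = r sin θ − e = 10.199022 − 3 = 7.199022
sin φ = h / L = 7.199022 / 101 = 0.07127745
φ = arcsin(0.07127745) = 4.087363°

4.0874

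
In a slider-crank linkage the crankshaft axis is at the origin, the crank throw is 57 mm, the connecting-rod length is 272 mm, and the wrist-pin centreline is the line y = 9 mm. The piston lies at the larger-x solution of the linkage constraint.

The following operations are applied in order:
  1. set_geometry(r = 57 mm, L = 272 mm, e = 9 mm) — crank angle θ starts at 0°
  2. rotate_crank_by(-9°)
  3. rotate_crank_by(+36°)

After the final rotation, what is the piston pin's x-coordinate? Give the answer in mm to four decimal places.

set_geometry: r = 57 mm, L = 272 mm, e = 9 mm; θ ← 0°
rotate_crank_by(-9°): θ ← 0° -9° = -9°
rotate_crank_by(+36°): θ ← -9° +36° = 27°
crank pin P = (r cos θ, r sin θ) = (50.787372, 25.877458)
h = r sin θ − e = 25.877458 − 9 = 16.877458
x = r cos θ + √(L² − h²) = 50.787372 + √(73984.0 − 284.8486) = 50.787372 + 271.475876 = 322.263248

322.2632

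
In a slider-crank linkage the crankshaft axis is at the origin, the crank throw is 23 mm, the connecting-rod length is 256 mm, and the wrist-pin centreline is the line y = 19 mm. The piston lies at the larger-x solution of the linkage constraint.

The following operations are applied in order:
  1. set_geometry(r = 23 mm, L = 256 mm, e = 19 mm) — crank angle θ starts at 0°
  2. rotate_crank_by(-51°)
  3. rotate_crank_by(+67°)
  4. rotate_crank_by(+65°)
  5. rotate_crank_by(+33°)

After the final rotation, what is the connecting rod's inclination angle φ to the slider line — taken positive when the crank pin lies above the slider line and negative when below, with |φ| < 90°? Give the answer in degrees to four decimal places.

0.4502

set_geometry: r = 23 mm, L = 256 mm, e = 19 mm; θ ← 0°
rotate_crank_by(-51°): θ ← 0° -51° = -51°
rotate_crank_by(+67°): θ ← -51° +67° = 16°
rotate_crank_by(+65°): θ ← 16° +65° = 81°
rotate_crank_by(+33°): θ ← 81° +33° = 114°
crank pin P = (r cos θ, r sin θ) = (-9.354943, 21.011546)
h = r sin θ − e = 21.011546 − 19 = 2.011546
sin φ = h / L = 2.011546 / 256 = 0.00785760
φ = arcsin(0.00785760) = 0.450212°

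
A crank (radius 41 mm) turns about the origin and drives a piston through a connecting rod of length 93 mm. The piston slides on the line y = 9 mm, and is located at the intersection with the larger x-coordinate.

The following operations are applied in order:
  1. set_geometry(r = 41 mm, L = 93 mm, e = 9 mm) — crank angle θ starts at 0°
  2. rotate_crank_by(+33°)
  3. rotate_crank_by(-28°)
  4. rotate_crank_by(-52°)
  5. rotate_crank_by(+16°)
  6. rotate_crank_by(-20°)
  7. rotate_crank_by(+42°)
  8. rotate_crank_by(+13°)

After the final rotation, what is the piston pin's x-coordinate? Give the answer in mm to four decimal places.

133.6972

set_geometry: r = 41 mm, L = 93 mm, e = 9 mm; θ ← 0°
rotate_crank_by(+33°): θ ← 0° +33° = 33°
rotate_crank_by(-28°): θ ← 33° -28° = 5°
rotate_crank_by(-52°): θ ← 5° -52° = -47°
rotate_crank_by(+16°): θ ← -47° +16° = -31°
rotate_crank_by(-20°): θ ← -31° -20° = -51°
rotate_crank_by(+42°): θ ← -51° +42° = -9°
rotate_crank_by(+13°): θ ← -9° +13° = 4°
crank pin P = (r cos θ, r sin θ) = (40.900126, 2.860015)
h = r sin θ − e = 2.860015 − 9 = -6.139985
x = r cos θ + √(L² − h²) = 40.900126 + √(8649.0 − 37.6994) = 40.900126 + 92.797094 = 133.697220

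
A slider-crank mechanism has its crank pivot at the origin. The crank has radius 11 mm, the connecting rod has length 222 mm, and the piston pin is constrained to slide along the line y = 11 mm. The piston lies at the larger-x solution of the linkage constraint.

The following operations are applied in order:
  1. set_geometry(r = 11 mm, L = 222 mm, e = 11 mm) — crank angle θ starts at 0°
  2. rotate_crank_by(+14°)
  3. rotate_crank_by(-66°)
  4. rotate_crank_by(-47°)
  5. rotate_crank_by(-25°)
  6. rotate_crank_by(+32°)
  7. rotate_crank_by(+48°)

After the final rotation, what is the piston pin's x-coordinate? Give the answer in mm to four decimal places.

229.1287

set_geometry: r = 11 mm, L = 222 mm, e = 11 mm; θ ← 0°
rotate_crank_by(+14°): θ ← 0° +14° = 14°
rotate_crank_by(-66°): θ ← 14° -66° = -52°
rotate_crank_by(-47°): θ ← -52° -47° = -99°
rotate_crank_by(-25°): θ ← -99° -25° = -124°
rotate_crank_by(+32°): θ ← -124° +32° = -92°
rotate_crank_by(+48°): θ ← -92° +48° = -44°
crank pin P = (r cos θ, r sin θ) = (7.912738, -7.641242)
h = r sin θ − e = -7.641242 − 11 = -18.641242
x = r cos θ + √(L² − h²) = 7.912738 + √(49284.0 − 347.4959) = 7.912738 + 221.215967 = 229.128705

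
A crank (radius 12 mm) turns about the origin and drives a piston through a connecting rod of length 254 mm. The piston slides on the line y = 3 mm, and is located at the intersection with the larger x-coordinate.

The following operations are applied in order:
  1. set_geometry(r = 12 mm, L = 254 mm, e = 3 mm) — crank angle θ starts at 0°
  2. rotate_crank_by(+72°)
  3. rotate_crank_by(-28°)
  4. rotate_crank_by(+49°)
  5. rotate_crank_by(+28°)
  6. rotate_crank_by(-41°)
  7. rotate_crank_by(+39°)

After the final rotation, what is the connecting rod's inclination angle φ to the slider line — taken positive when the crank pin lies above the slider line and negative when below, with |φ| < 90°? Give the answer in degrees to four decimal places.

set_geometry: r = 12 mm, L = 254 mm, e = 3 mm; θ ← 0°
rotate_crank_by(+72°): θ ← 0° +72° = 72°
rotate_crank_by(-28°): θ ← 72° -28° = 44°
rotate_crank_by(+49°): θ ← 44° +49° = 93°
rotate_crank_by(+28°): θ ← 93° +28° = 121°
rotate_crank_by(-41°): θ ← 121° -41° = 80°
rotate_crank_by(+39°): θ ← 80° +39° = 119°
crank pin P = (r cos θ, r sin θ) = (-5.817715, 10.495436)
h = r sin θ − e = 10.495436 − 3 = 7.495436
sin φ = h / L = 7.495436 / 254 = 0.02950959
φ = arcsin(0.02950959) = 1.691021°

1.6910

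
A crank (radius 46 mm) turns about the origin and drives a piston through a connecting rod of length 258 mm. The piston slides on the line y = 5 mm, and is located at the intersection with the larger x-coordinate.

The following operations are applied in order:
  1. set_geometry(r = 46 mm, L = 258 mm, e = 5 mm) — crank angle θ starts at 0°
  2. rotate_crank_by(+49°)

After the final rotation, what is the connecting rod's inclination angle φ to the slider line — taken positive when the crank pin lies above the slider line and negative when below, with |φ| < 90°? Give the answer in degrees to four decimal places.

set_geometry: r = 46 mm, L = 258 mm, e = 5 mm; θ ← 0°
rotate_crank_by(+49°): θ ← 0° +49° = 49°
crank pin P = (r cos θ, r sin θ) = (30.178715, 34.716641)
h = r sin θ − e = 34.716641 − 5 = 29.716641
sin φ = h / L = 29.716641 / 258 = 0.11518078
φ = arcsin(0.11518078) = 6.614052°

6.6141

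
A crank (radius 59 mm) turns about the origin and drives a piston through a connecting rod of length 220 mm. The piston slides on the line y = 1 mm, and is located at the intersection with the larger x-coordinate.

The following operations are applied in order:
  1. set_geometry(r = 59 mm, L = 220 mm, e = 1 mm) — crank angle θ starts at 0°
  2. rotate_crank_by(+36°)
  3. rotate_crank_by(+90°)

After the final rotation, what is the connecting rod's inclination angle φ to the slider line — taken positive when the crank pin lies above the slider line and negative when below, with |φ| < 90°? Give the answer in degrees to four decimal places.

12.2641

set_geometry: r = 59 mm, L = 220 mm, e = 1 mm; θ ← 0°
rotate_crank_by(+36°): θ ← 0° +36° = 36°
rotate_crank_by(+90°): θ ← 36° +90° = 126°
crank pin P = (r cos θ, r sin θ) = (-34.679330, 47.732003)
h = r sin θ − e = 47.732003 − 1 = 46.732003
sin φ = h / L = 46.732003 / 220 = 0.21241819
φ = arcsin(0.21241819) = 12.264102°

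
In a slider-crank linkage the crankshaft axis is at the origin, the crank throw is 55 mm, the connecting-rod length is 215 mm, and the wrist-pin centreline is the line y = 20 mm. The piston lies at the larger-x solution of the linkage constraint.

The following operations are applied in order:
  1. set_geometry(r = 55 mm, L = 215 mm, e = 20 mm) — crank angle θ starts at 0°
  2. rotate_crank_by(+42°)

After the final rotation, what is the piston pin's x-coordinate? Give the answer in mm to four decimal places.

255.2154

set_geometry: r = 55 mm, L = 215 mm, e = 20 mm; θ ← 0°
rotate_crank_by(+42°): θ ← 0° +42° = 42°
crank pin P = (r cos θ, r sin θ) = (40.872965, 36.802183)
h = r sin θ − e = 36.802183 − 20 = 16.802183
x = r cos θ + √(L² − h²) = 40.872965 + √(46225.0 − 282.3134) = 40.872965 + 214.342452 = 255.215417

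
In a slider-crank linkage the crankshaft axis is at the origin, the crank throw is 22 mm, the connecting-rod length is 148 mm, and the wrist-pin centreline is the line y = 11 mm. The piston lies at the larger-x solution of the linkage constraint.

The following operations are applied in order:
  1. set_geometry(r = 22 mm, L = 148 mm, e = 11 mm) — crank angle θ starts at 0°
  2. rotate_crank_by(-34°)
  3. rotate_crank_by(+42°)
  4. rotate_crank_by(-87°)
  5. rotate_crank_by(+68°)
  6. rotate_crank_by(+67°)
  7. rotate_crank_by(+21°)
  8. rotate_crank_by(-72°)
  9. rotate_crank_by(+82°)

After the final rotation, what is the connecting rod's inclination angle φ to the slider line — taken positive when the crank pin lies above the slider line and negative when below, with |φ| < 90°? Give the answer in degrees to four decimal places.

set_geometry: r = 22 mm, L = 148 mm, e = 11 mm; θ ← 0°
rotate_crank_by(-34°): θ ← 0° -34° = -34°
rotate_crank_by(+42°): θ ← -34° +42° = 8°
rotate_crank_by(-87°): θ ← 8° -87° = -79°
rotate_crank_by(+68°): θ ← -79° +68° = -11°
rotate_crank_by(+67°): θ ← -11° +67° = 56°
rotate_crank_by(+21°): θ ← 56° +21° = 77°
rotate_crank_by(-72°): θ ← 77° -72° = 5°
rotate_crank_by(+82°): θ ← 5° +82° = 87°
crank pin P = (r cos θ, r sin θ) = (1.151391, 21.969850)
h = r sin θ − e = 21.969850 − 11 = 10.969850
sin φ = h / L = 10.969850 / 148 = 0.07412061
φ = arcsin(0.07412061) = 4.250696°

4.2507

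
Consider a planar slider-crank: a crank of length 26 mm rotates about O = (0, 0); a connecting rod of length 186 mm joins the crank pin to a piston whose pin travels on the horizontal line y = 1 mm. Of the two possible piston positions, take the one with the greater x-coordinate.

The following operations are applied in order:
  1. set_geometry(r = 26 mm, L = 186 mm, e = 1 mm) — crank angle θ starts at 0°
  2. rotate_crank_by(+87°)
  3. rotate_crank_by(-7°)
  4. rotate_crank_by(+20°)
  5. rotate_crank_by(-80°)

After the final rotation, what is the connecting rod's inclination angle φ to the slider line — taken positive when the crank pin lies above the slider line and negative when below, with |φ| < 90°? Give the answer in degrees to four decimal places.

2.4320

set_geometry: r = 26 mm, L = 186 mm, e = 1 mm; θ ← 0°
rotate_crank_by(+87°): θ ← 0° +87° = 87°
rotate_crank_by(-7°): θ ← 87° -7° = 80°
rotate_crank_by(+20°): θ ← 80° +20° = 100°
rotate_crank_by(-80°): θ ← 100° -80° = 20°
crank pin P = (r cos θ, r sin θ) = (24.432008, 8.892524)
h = r sin θ − e = 8.892524 − 1 = 7.892524
sin φ = h / L = 7.892524 / 186 = 0.04243292
φ = arcsin(0.04243292) = 2.431958°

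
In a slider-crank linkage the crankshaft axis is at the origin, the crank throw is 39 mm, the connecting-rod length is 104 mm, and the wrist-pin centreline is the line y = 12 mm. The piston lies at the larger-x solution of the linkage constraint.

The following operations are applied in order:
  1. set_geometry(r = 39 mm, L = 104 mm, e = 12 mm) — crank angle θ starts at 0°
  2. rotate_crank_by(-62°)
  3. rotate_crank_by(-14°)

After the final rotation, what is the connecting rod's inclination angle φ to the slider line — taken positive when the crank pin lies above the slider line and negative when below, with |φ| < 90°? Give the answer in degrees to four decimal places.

set_geometry: r = 39 mm, L = 104 mm, e = 12 mm; θ ← 0°
rotate_crank_by(-62°): θ ← 0° -62° = -62°
rotate_crank_by(-14°): θ ← -62° -14° = -76°
crank pin P = (r cos θ, r sin θ) = (9.434954, -37.841533)
h = r sin θ − e = -37.841533 − 12 = -49.841533
sin φ = h / L = -49.841533 / 104 = -0.47924551
φ = arcsin(-0.47924551) = -28.636137°

-28.6361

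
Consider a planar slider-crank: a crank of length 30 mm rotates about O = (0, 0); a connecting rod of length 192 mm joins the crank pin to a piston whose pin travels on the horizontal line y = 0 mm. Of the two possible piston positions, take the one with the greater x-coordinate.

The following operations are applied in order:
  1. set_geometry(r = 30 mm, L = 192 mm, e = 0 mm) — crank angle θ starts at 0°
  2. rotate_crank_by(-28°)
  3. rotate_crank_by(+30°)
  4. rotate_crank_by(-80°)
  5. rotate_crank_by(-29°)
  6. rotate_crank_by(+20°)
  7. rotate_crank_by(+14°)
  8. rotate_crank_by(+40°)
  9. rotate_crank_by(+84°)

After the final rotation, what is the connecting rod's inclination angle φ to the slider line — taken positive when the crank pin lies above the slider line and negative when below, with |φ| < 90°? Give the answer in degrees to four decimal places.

set_geometry: r = 30 mm, L = 192 mm, e = 0 mm; θ ← 0°
rotate_crank_by(-28°): θ ← 0° -28° = -28°
rotate_crank_by(+30°): θ ← -28° +30° = 2°
rotate_crank_by(-80°): θ ← 2° -80° = -78°
rotate_crank_by(-29°): θ ← -78° -29° = -107°
rotate_crank_by(+20°): θ ← -107° +20° = -87°
rotate_crank_by(+14°): θ ← -87° +14° = -73°
rotate_crank_by(+40°): θ ← -73° +40° = -33°
rotate_crank_by(+84°): θ ← -33° +84° = 51°
crank pin P = (r cos θ, r sin θ) = (18.879612, 23.314379)
h = r sin θ − e = 23.314379 − 0 = 23.314379
sin φ = h / L = 23.314379 / 192 = 0.12142906
φ = arcsin(0.12142906) = 6.974585°

6.9746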